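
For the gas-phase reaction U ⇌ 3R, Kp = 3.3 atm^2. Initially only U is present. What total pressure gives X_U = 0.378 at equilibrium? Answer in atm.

P = 2.08 atm

Let X = conversion of U (basis 1 mol U); extent of reaction ξ = X.
At extent ξ: n_U = 1 − X; n_R = 3X.
Total moles n_T = 1 + 2X.
Kp = p_R^3 / (p_U) with p_i = (n_i/n_T)·P.
At X = 0.378: the mole-fraction product g(X) = Π y_i^ν_i = 0.7603. Since Kp = g(X)·P^{2}, P = (Kp/g)^(1/2) = (3.3/0.7603)^(1/2) = 2.08 atm.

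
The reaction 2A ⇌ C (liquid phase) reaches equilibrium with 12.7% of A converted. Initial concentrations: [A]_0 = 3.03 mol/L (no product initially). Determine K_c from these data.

Let X = conversion of A.
Concentrations: [A] = 3.03 − 3.03X; [C] = 1.51X.
At X = 0.127: [A] = 2.65, [C] = 0.192.
K_c = [C] / ([A]^2) = 0.0275 L/mol.

K_c = 0.0275 L/mol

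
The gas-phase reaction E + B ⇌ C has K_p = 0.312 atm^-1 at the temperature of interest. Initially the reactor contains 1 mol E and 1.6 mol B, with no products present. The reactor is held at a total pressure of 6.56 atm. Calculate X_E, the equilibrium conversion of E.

Take 1 mol E as basis and let X be its fractional conversion, so ξ = X.
Mole table: n_E = 1 − X; n_B = 1.6 − X; n_C = X.
Total moles n_T = 2.6 − X.
y_i = n_i/n_T, p_i = y_i·P. K_p = p_C / (p_E p_B).
Equating to 0.312 atm^-1 and solving on 0 < X < 1: X = 0.516.

X = 0.516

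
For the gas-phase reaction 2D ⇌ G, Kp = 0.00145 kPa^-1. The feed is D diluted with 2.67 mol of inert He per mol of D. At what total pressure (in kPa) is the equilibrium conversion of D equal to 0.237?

P = 499 kPa

Let X = conversion of D (basis 1 mol D); extent of reaction ξ = 0.5X.
Species balance: n_D = 1 − X; n_G = 0.5X; n_I = 2.67 (inert).
Summing: n_T = 3.67 − 0.5X.
Kp = p_G / (p_D^2) with p_i = (n_i/n_T)·P.
At X = 0.237: the mole-fraction product g(X) = Π y_i^ν_i = 0.7229. Since Kp = g(X)·P^{-1}, P = (g/Kp)^(1/1) = (0.7229/0.00145)^(1/1) = 499 kPa.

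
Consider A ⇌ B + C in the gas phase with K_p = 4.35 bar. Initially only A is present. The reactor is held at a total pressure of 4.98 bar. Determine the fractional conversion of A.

Basis: 1 mol A initially; let X = conversion of A. Extent ξ = X.
Mole table: n_A = 1 − X; n_B = X; n_C = X.
Summing: n_T = 1 + X.
With p_i = (n_i/n_T)P, K_p = p_B p_C / (p_A).
Setting this equal to 4.35 bar and taking the physical root (0 < X < 1) gives X = 0.683.

X = 0.683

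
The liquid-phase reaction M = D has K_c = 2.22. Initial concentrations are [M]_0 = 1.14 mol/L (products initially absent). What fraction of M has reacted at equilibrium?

X = 0.689

Let X = conversion of M; extent ξ = 1.14·X mol/L.
Concentrations: [M] = 1.14 − 1.14X; [D] = 1.14X.
K_c = [D] / ([M]).
Setting equal to 2.22 and solving for X on (0,1) gives X = 0.689.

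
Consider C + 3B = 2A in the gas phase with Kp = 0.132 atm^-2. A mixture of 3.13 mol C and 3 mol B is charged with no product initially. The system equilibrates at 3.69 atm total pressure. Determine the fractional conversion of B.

Basis: 3 mol B initially; let X = conversion of B. Extent ξ = X.
Moles: n_C = 3.13 − X; n_B = 3 − 3X; n_A = 2X.
Total moles n_T = 6.13 − 2X.
Mole fractions y_i = n_i/n_T; Kp = p_A^2 / (p_C p_B^3) with p_i = y_i·P.
Equating to 0.132 atm^-2 and solving on 0 < X < 1: X = 0.448.

X = 0.448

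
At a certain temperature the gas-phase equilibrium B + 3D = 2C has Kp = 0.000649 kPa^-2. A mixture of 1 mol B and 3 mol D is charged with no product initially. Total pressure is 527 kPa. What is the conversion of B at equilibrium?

X = 0.767

Take 1 mol B as basis and let X be its fractional conversion, so ξ = X.
Moles: n_B = 1 − X; n_D = 3 − 3X; n_C = 2X.
Summing: n_T = 4 − 2X.
Mole fractions y_i = n_i/n_T; Kp = p_C^2 / (p_B p_D^3) with p_i = y_i·P.
This yields a degree-4 equation in X; solving on (0,1), X = 0.767.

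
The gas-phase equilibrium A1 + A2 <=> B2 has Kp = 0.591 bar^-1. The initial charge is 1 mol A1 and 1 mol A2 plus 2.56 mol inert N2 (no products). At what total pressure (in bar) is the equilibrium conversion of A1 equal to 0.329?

P = 5.23 bar

Basis: 1 mol A1 initially; let X = conversion of A1. Extent ξ = X.
Species balance: n_A1 = 1 − X; n_A2 = 1 − X; n_B2 = X; n_I = 2.56 (inert).
Total moles n_T = 4.56 − X.
Kp = p_B2 / (p_A1 p_A2) with p_i = (n_i/n_T)·P.
At X = 0.329: the mole-fraction product g(X) = Π y_i^ν_i = 3.092. Since Kp = g(X)·P^{-1}, P = (g/Kp)^(1/1) = (3.092/0.591)^(1/1) = 5.23 bar.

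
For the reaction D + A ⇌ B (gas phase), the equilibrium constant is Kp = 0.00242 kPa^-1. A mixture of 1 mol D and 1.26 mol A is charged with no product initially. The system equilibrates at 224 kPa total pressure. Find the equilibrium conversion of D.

Let X = conversion of D (basis 1 mol D); extent of reaction ξ = X.
Mole table: n_D = 1 − X; n_A = 1.26 − X; n_B = X.
Summing: n_T = 2.26 − X.
y_i = n_i/n_T, p_i = y_i·P. Kp = p_B / (p_D p_A).
Setting this equal to 0.00242 kPa^-1 and taking the physical root (0 < X < 1) gives X = 0.217.

X = 0.217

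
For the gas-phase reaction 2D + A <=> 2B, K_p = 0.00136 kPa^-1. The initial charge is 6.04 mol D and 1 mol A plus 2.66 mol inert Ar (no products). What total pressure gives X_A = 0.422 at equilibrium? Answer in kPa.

P = 311 kPa

Take 1 mol A as basis and let X be its fractional conversion, so ξ = X.
Species balance: n_D = 6.04 − 2X; n_A = 1 − X; n_B = 2X; n_I = 2.66 (inert).
Total moles n_T = 9.7 − X.
K_p = p_B^2 / (p_D^2 p_A) with p_i = (n_i/n_T)·P.
At X = 0.422: the mole-fraction product g(X) = Π y_i^ν_i = 0.4235. Since K_p = g(X)·P^{-1}, P = (g/K_p)^(1/1) = (0.4235/0.00136)^(1/1) = 311 kPa.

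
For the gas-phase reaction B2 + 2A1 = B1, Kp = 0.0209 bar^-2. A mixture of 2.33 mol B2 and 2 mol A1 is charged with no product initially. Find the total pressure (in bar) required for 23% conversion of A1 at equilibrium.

P = 5.75 bar

Let X = conversion of A1 (basis 2 mol A1); extent of reaction ξ = X.
Mole table: n_B2 = 2.33 − X; n_A1 = 2 − 2X; n_B1 = X.
Summing: n_T = 4.33 − 2X.
Kp = p_B1 / (p_B2 p_A1^2) with p_i = (n_i/n_T)·P.
At X = 0.23: the mole-fraction product g(X) = Π y_i^ν_i = 0.6917. Since Kp = g(X)·P^{-2}, P = (g/Kp)^(1/2) = (0.6917/0.0209)^(1/2) = 5.75 bar.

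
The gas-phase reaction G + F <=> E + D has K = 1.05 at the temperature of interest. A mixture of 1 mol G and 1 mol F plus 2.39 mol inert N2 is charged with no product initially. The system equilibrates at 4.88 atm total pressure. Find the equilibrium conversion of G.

X = 0.506

Basis: 1 mol G initially; let X = conversion of G. Extent ξ = X.
At extent ξ: n_G = 1 − X; n_F = 1 − X; n_E = X; n_D = X; n_I = 2.39 (inert).
Total moles n_T = 4.39 (Δν = 0, constant).
y_i = n_i/n_T, p_i = y_i·P. K = p_E p_D / (p_G p_F).
Substituting and setting equal to 1.05 gives a polynomial in X; the root in (0,1) is X = 0.506.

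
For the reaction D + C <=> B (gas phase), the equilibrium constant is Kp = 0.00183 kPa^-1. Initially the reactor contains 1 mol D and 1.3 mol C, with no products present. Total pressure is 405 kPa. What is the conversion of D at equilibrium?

X = 0.273

Take 1 mol D as basis and let X be its fractional conversion, so ξ = X.
Moles: n_D = 1 − X; n_C = 1.3 − X; n_B = X.
Total moles n_T = 2.3 − X.
y_i = n_i/n_T, p_i = y_i·P. Kp = p_B / (p_D p_C).
Equating to 0.00183 kPa^-1 and solving on 0 < X < 1: X = 0.273.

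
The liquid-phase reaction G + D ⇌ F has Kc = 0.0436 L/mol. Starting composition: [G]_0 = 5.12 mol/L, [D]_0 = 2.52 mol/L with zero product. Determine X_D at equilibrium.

Let X = conversion of D; extent ξ = 2.52·X mol/L.
Concentrations: [G] = 5.12 − 2.52X; [D] = 2.52 − 2.52X; [F] = 2.52X.
Kc = [F] / ([G] [D]).
Equating to 0.0436 L/mol: the physical root is X = 0.170.

X = 0.170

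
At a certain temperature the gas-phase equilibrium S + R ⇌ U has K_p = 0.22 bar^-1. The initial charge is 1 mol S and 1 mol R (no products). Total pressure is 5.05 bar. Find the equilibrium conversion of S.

Take 1 mol S as basis and let X be its fractional conversion, so ξ = X.
Species balance: n_S = 1 − X; n_R = 1 − X; n_U = X.
Total moles n_T = 2 − X.
y_i = n_i/n_T, p_i = y_i·P. K_p = p_U / (p_S p_R).
This yields a degree-2 equation in X; solving on (0,1), X = 0.312.

X = 0.312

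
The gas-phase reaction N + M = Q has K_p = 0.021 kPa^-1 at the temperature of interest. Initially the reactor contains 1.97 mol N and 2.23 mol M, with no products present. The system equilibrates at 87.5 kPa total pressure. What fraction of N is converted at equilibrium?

Let X = conversion of N (basis 1.97 mol N); extent of reaction ξ = 1.97X.
Mole table: n_N = 1.97 − 1.97X; n_M = 2.23 − 1.97X; n_Q = 1.97X.
Summing: n_T = 4.2 − 1.97X.
y_i = n_i/n_T, p_i = y_i·P. K_p = p_Q / (p_N p_M).
Equating to 0.021 kPa^-1 and solving on 0 < X < 1: X = 0.431.

X = 0.431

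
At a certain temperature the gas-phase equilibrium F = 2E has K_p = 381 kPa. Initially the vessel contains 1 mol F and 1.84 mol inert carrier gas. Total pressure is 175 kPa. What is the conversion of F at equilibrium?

Let X = conversion of F (basis 1 mol F); extent of reaction ξ = X.
At extent ξ: n_F = 1 − X; n_E = 2X; n_I = 1.84 (inert).
Summing: n_T = 2.84 + X.
With p_i = (n_i/n_T)P, K_p = p_E^2 / (p_F).
This yields a degree-2 equation in X; solving on (0,1), X = 0.727.

X = 0.727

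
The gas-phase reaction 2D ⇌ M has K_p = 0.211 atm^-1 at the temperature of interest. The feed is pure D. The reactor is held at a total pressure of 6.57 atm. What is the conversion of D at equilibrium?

X = 0.609

Basis: 1 mol D initially; let X = conversion of D. Extent ξ = 0.5X.
Moles: n_D = 1 − X; n_M = 0.5X.
Total moles n_T = 1 − 0.5X.
y_i = n_i/n_T, p_i = y_i·P. K_p = p_M / (p_D^2).
Equating to 0.211 atm^-1 and solving on 0 < X < 1: X = 0.609.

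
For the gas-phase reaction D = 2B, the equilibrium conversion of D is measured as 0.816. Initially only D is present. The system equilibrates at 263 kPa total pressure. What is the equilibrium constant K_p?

K_p = 2.1e+03 kPa

Basis: 1 mol D initially; let X = conversion of D. Extent ξ = X.
Mole table: n_D = 1 − X; n_B = 2X.
Total moles n_T = 1 + X.
At X = 0.816: n_D = 0.184, n_B = 1.63, n_T = 1.82.
p_i = (n_i/n_T)·P. K_p = p_B^2 / (p_D) = 2.1e+03 kPa.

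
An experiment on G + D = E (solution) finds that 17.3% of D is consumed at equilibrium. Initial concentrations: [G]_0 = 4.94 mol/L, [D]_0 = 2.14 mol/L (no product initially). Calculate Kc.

Kc = 0.0458 L/mol

Let X = conversion of D.
Concentrations: [G] = 4.94 − 2.14X; [D] = 2.14 − 2.14X; [E] = 2.14X.
At X = 0.173: [G] = 4.57, [D] = 1.77, [E] = 0.37.
Kc = [E] / ([G] [D]) = 0.0458 L/mol.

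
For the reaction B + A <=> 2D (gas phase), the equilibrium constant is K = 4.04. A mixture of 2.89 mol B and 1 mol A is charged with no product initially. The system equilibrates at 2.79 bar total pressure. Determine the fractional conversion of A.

X = 0.744

Basis: 1 mol A initially; let X = conversion of A. Extent ξ = X.
Mole table: n_B = 2.89 − X; n_A = 1 − X; n_D = 2X.
Total moles n_T = 3.89 (Δν = 0, constant).
Mole fractions y_i = n_i/n_T; K = p_D^2 / (p_B p_A) with p_i = y_i·P.
Substituting and setting equal to 4.04 gives a polynomial in X; the root in (0,1) is X = 0.744.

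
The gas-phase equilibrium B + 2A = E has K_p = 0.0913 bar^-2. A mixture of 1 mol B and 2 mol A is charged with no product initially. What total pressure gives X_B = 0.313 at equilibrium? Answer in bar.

Take 1 mol B as basis and let X be its fractional conversion, so ξ = X.
Moles: n_B = 1 − X; n_A = 2 − 2X; n_E = X.
Summing: n_T = 3 − 2X.
K_p = p_E / (p_B p_A^2) with p_i = (n_i/n_T)·P.
At X = 0.313: the mole-fraction product g(X) = Π y_i^ν_i = 1.36. Since K_p = g(X)·P^{-2}, P = (g/K_p)^(1/2) = (1.36/0.0913)^(1/2) = 3.86 bar.

P = 3.86 bar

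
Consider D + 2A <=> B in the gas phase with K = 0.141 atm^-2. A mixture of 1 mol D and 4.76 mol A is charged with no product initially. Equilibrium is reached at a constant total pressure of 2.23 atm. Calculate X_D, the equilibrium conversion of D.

X = 0.313

Let X = conversion of D (basis 1 mol D); extent of reaction ξ = X.
Mole table: n_D = 1 − X; n_A = 4.76 − 2X; n_B = X.
n_T = Σnᵢ = 5.76 − 2X.
y_i = n_i/n_T, p_i = y_i·P. K = p_B / (p_D p_A^2).
Setting this equal to 0.141 atm^-2 and taking the physical root (0 < X < 1) gives X = 0.313.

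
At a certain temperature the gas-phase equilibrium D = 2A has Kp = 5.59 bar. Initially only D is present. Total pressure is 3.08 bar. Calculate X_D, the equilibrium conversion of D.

Take 1 mol D as basis and let X be its fractional conversion, so ξ = X.
Moles: n_D = 1 − X; n_A = 2X.
Summing: n_T = 1 + X.
With p_i = (n_i/n_T)P, Kp = p_A^2 / (p_D).
Setting this equal to 5.59 bar and taking the physical root (0 < X < 1) gives X = 0.559.

X = 0.559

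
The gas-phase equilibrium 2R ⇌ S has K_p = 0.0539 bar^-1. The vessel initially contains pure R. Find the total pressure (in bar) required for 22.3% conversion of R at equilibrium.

P = 3.04 bar

Take 1 mol R as basis and let X be its fractional conversion, so ξ = 0.5X.
Species balance: n_R = 1 − X; n_S = 0.5X.
n_T = Σnᵢ = 1 − 0.5X.
K_p = p_S / (p_R^2) with p_i = (n_i/n_T)·P.
At X = 0.223: the mole-fraction product g(X) = Π y_i^ν_i = 0.1641. Since K_p = g(X)·P^{-1}, P = (g/K_p)^(1/1) = (0.1641/0.0539)^(1/1) = 3.04 bar.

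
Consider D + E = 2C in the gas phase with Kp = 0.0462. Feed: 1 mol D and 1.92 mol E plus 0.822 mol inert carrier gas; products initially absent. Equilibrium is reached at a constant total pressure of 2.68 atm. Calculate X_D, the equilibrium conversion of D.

Basis: 1 mol D initially; let X = conversion of D. Extent ξ = X.
Mole table: n_D = 1 − X; n_E = 1.92 − X; n_C = 2X; n_I = 0.822 (inert).
Total moles n_T = 3.74 (Δν = 0, constant).
y_i = n_i/n_T, p_i = y_i·P. Kp = p_C^2 / (p_D p_E).
Substituting and setting equal to 0.0462 gives a polynomial in X; the root in (0,1) is X = 0.134.

X = 0.134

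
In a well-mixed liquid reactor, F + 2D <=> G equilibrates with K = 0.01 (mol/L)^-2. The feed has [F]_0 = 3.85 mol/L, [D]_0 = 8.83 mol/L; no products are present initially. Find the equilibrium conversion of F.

Let X = conversion of F; extent ξ = 3.85·X mol/L.
Concentrations: [F] = 3.85 − 3.85X; [D] = 8.83 − 7.7X; [G] = 3.85X.
K = [G] / ([F] [D]^2).
Solving K = 0.01 for X ∈ (0,1): X = 0.299.

X = 0.299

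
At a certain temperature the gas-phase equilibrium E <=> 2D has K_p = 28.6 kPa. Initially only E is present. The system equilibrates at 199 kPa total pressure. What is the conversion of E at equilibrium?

X = 0.186

Let X = conversion of E (basis 1 mol E); extent of reaction ξ = X.
Mole table: n_E = 1 − X; n_D = 2X.
Summing: n_T = 1 + X.
y_i = n_i/n_T, p_i = y_i·P. K_p = p_D^2 / (p_E).
This yields a degree-2 equation in X; solving on (0,1), X = 0.186.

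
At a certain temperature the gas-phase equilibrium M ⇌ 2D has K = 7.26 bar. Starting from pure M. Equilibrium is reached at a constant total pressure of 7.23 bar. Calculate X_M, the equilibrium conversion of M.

Take 1 mol M as basis and let X be its fractional conversion, so ξ = X.
Species balance: n_M = 1 − X; n_D = 2X.
Summing: n_T = 1 + X.
With p_i = (n_i/n_T)P, K = p_D^2 / (p_M).
Equating to 7.26 bar and solving on 0 < X < 1: X = 0.448.

X = 0.448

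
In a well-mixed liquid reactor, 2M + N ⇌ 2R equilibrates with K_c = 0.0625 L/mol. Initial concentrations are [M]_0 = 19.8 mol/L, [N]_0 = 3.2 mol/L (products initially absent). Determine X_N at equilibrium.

X = 0.648

Let X = conversion of N; extent ξ = 3.2·X mol/L.
Concentrations: [M] = 19.8 − 6.4X; [N] = 3.2 − 3.2X; [R] = 6.4X.
K_c = [R]^2 / ([M]^2 [N]).
Solving K_c = 0.0625 for X ∈ (0,1): X = 0.648.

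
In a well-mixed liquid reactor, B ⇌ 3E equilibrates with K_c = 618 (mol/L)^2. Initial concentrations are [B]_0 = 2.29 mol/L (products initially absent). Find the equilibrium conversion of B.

X = 0.856

Let X = conversion of B; extent ξ = 2.29·X mol/L.
Concentrations: [B] = 2.29 − 2.29X; [E] = 6.87X.
K_c = [E]^3 / ([B]).
Setting equal to 618 and solving for X on (0,1) gives X = 0.856.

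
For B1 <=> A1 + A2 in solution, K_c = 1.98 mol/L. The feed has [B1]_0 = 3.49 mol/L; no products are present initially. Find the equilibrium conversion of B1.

Let X = conversion of B1; extent ξ = 3.49·X mol/L.
Concentrations: [B1] = 3.49 − 3.49X; [A1] = 3.49X; [A2] = 3.49X.
K_c = [A1] [A2] / ([B1]).
Solving K_c = 1.98 for X ∈ (0,1): X = 0.521.

X = 0.521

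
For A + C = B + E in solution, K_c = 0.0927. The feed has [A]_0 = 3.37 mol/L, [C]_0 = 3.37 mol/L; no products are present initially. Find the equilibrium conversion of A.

Let X = conversion of A; extent ξ = 3.37·X mol/L.
Concentrations: [A] = 3.37 − 3.37X; [C] = 3.37 − 3.37X; [B] = 3.37X; [E] = 3.37X.
K_c = [B] [E] / ([A] [C]).
This equals 0.0927 at X = 0.233 (the root in 0 < X < 1).

X = 0.233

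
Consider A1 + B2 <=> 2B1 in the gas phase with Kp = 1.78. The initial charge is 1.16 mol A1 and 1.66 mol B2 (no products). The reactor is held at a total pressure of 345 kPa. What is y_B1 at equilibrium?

y_B1 = 0.390

Let X = conversion of A1 (basis 1.16 mol A1); extent of reaction ξ = 1.16X.
At extent ξ: n_A1 = 1.16 − 1.16X; n_B2 = 1.66 − 1.16X; n_B1 = 2.32X.
n_T stays at 2.82 (no change in mole number).
With p_i = (n_i/n_T)P, Kp = p_B1^2 / (p_A1 p_B2).
Setting this equal to 1.78 and taking the physical root (0 < X < 1) gives X = 0.474.
Then n_B1 = 1.1, n_T = 2.82, so y_B1 = 0.390.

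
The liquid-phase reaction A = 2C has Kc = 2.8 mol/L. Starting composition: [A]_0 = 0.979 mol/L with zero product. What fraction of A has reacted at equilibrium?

X = 0.561

Let X = conversion of A; extent ξ = 0.979·X mol/L.
Concentrations: [A] = 0.979 − 0.979X; [C] = 1.96X.
Kc = [C]^2 / ([A]).
Solving Kc = 2.8 for X ∈ (0,1): X = 0.561.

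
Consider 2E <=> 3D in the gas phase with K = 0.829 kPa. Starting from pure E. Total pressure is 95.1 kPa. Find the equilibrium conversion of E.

Take 1 mol E as basis and let X be its fractional conversion, so ξ = 0.5X.
Moles: n_E = 1 − X; n_D = 1.5X.
Summing: n_T = 1 + 0.5X.
With p_i = (n_i/n_T)P, K = p_D^3 / (p_E^2).
Equating to 0.829 kPa and solving on 0 < X < 1: X = 0.128.

X = 0.128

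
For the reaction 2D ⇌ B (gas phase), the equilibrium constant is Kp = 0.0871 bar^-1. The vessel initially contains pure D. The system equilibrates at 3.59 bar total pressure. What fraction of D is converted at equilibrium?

Basis: 1 mol D initially; let X = conversion of D. Extent ξ = 0.5X.
At extent ξ: n_D = 1 − X; n_B = 0.5X.
Summing: n_T = 1 − 0.5X.
With p_i = (n_i/n_T)P, Kp = p_B / (p_D^2).
Equating to 0.0871 bar^-1 and solving on 0 < X < 1: X = 0.333.

X = 0.333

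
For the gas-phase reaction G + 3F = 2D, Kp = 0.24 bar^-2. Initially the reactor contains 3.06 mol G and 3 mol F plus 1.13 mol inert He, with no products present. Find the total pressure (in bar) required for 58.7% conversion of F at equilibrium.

P = 6.65 bar

Take 3 mol F as basis and let X be its fractional conversion, so ξ = X.
Moles: n_G = 3.06 − X; n_F = 3 − 3X; n_D = 2X; n_I = 1.13 (inert).
Total moles n_T = 7.19 − 2X.
Kp = p_D^2 / (p_G p_F^3) with p_i = (n_i/n_T)·P.
At X = 0.587: the mole-fraction product g(X) = Π y_i^ν_i = 10.61. Since Kp = g(X)·P^{-2}, P = (g/Kp)^(1/2) = (10.61/0.24)^(1/2) = 6.65 bar.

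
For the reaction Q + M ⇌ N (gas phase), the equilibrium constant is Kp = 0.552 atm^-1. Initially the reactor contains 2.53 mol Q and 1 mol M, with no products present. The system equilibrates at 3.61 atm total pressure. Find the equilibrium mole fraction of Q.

y_Q = 0.662

Take 1 mol M as basis and let X be its fractional conversion, so ξ = X.
At extent ξ: n_Q = 2.53 − X; n_M = 1 − X; n_N = X.
n_T = Σnᵢ = 3.53 − X.
y_i = n_i/n_T, p_i = y_i·P. Kp = p_N / (p_Q p_M).
Equating to 0.552 atm^-1 and solving on 0 < X < 1: X = 0.569.
Then n_Q = 1.96, n_T = 2.96, so y_Q = 0.662.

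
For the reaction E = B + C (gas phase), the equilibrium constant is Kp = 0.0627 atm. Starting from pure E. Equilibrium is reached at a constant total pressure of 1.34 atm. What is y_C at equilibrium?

y_C = 0.175

Let X = conversion of E (basis 1 mol E); extent of reaction ξ = X.
Moles: n_E = 1 − X; n_B = X; n_C = X.
n_T = Σnᵢ = 1 + X.
y_i = n_i/n_T, p_i = y_i·P. Kp = p_B p_C / (p_E).
This yields a degree-2 equation in X; solving on (0,1), X = 0.211.
Then n_C = 0.211, n_T = 1.21, so y_C = 0.175.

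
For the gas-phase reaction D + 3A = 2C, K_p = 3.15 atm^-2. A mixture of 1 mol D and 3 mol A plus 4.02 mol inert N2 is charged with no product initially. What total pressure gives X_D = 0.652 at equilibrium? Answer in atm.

Take 1 mol D as basis and let X be its fractional conversion, so ξ = X.
Species balance: n_D = 1 − X; n_A = 3 − 3X; n_C = 2X; n_I = 4.02 (inert).
Summing: n_T = 8.02 − 2X.
K_p = p_C^2 / (p_D p_A^3) with p_i = (n_i/n_T)·P.
At X = 0.652: the mole-fraction product g(X) = Π y_i^ν_i = 193.7. Since K_p = g(X)·P^{-2}, P = (g/K_p)^(1/2) = (193.7/3.15)^(1/2) = 7.84 atm.

P = 7.84 atm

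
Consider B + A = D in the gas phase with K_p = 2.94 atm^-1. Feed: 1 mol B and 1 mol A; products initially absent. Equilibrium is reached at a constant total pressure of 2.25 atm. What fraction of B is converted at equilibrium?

Basis: 1 mol B initially; let X = conversion of B. Extent ξ = X.
Species balance: n_B = 1 − X; n_A = 1 − X; n_D = X.
Total moles n_T = 2 − X.
With p_i = (n_i/n_T)P, K_p = p_D / (p_B p_A).
This yields a degree-2 equation in X; solving on (0,1), X = 0.638.

X = 0.638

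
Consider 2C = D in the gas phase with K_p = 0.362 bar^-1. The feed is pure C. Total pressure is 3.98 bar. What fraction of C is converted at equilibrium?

Let X = conversion of C (basis 1 mol C); extent of reaction ξ = 0.5X.
Moles: n_C = 1 − X; n_D = 0.5X.
n_T = Σnᵢ = 1 − 0.5X.
Mole fractions y_i = n_i/n_T; K_p = p_D / (p_C^2) with p_i = y_i·P.
Setting this equal to 0.362 bar^-1 and taking the physical root (0 < X < 1) gives X = 0.615.

X = 0.615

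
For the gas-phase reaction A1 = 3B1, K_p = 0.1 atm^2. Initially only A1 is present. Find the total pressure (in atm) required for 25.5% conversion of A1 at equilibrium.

Take 1 mol A1 as basis and let X be its fractional conversion, so ξ = X.
Mole table: n_A1 = 1 − X; n_B1 = 3X.
Summing: n_T = 1 + 2X.
K_p = p_B1^3 / (p_A1) with p_i = (n_i/n_T)·P.
At X = 0.255: the mole-fraction product g(X) = Π y_i^ν_i = 0.2636. Since K_p = g(X)·P^{2}, P = (K_p/g)^(1/2) = (0.1/0.2636)^(1/2) = 0.616 atm.

P = 0.616 atm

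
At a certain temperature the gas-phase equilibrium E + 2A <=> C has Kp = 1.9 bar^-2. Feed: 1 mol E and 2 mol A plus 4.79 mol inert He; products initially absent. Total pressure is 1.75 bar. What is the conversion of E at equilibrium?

Take 1 mol E as basis and let X be its fractional conversion, so ξ = X.
Mole table: n_E = 1 − X; n_A = 2 − 2X; n_C = X; n_I = 4.79 (inert).
Total moles n_T = 7.79 − 2X.
y_i = n_i/n_T, p_i = y_i·P. Kp = p_C / (p_E p_A^2).
Equating to 1.9 bar^-2 and solving on 0 < X < 1: X = 0.211.

X = 0.211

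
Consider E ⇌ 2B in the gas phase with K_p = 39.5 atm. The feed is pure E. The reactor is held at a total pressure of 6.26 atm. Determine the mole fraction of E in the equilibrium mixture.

y_E = 0.122

Basis: 1 mol E initially; let X = conversion of E. Extent ξ = X.
Moles: n_E = 1 − X; n_B = 2X.
Total moles n_T = 1 + X.
With p_i = (n_i/n_T)P, K_p = p_B^2 / (p_E).
Setting this equal to 39.5 atm and taking the physical root (0 < X < 1) gives X = 0.782.
Then n_E = 0.218, n_T = 1.78, so y_E = 0.122.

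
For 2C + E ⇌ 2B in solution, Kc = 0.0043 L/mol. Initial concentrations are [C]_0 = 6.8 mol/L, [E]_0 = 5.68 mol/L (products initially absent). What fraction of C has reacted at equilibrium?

Let X = conversion of C; extent ξ = 6.8X/2 mol/L.
Concentrations: [C] = 6.8 − 6.8X; [E] = 5.68 − 3.4X; [B] = 6.8X.
Kc = [B]^2 / ([C]^2 [E]).
Solving Kc = 0.0043 for X ∈ (0,1): X = 0.130.

X = 0.130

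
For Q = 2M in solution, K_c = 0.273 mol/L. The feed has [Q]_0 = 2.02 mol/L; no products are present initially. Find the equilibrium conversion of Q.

Let X = conversion of Q; extent ξ = 2.02·X mol/L.
Concentrations: [Q] = 2.02 − 2.02X; [M] = 4.04X.
K_c = [M]^2 / ([Q]).
Equating to 0.273 mol/L: the physical root is X = 0.168.

X = 0.168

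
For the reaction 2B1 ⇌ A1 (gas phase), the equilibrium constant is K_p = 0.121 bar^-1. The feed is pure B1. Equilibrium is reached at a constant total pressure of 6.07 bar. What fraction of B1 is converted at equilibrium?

X = 0.496

Basis: 1 mol B1 initially; let X = conversion of B1. Extent ξ = 0.5X.
Mole table: n_B1 = 1 − X; n_A1 = 0.5X.
Total moles n_T = 1 − 0.5X.
Mole fractions y_i = n_i/n_T; K_p = p_A1 / (p_B1^2) with p_i = y_i·P.
Substituting and setting equal to 0.121 bar^-1 gives a polynomial in X; the root in (0,1) is X = 0.496.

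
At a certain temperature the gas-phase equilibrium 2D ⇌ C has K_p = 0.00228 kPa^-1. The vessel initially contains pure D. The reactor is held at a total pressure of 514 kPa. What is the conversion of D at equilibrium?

X = 0.581

Let X = conversion of D (basis 1 mol D); extent of reaction ξ = 0.5X.
At extent ξ: n_D = 1 − X; n_C = 0.5X.
Summing: n_T = 1 − 0.5X.
With p_i = (n_i/n_T)P, K_p = p_C / (p_D^2).
Equating to 0.00228 kPa^-1 and solving on 0 < X < 1: X = 0.581.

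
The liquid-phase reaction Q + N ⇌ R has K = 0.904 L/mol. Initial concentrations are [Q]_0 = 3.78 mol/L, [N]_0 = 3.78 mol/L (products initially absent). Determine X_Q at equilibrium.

Let X = conversion of Q; extent ξ = 3.78·X mol/L.
Concentrations: [Q] = 3.78 − 3.78X; [N] = 3.78 − 3.78X; [R] = 3.78X.
K = [R] / ([Q] [N]).
Setting equal to 0.904 and solving for X on (0,1) gives X = 0.586.

X = 0.586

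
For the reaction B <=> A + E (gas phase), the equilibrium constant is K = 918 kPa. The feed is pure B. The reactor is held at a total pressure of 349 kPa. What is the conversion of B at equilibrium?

X = 0.851

Let X = conversion of B (basis 1 mol B); extent of reaction ξ = X.
Moles: n_B = 1 − X; n_A = X; n_E = X.
n_T = Σnᵢ = 1 + X.
y_i = n_i/n_T, p_i = y_i·P. K = p_A p_E / (p_B).
Equating to 918 kPa and solving on 0 < X < 1: X = 0.851.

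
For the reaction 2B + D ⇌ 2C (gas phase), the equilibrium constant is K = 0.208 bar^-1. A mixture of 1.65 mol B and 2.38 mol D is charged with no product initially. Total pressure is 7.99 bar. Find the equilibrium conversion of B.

X = 0.488

Let X = conversion of B (basis 1.65 mol B); extent of reaction ξ = 0.825X.
At extent ξ: n_B = 1.65 − 1.65X; n_D = 2.38 − 0.825X; n_C = 1.65X.
n_T = Σnᵢ = 4.03 − 0.825X.
With p_i = (n_i/n_T)P, K = p_C^2 / (p_B^2 p_D).
Substituting and setting equal to 0.208 bar^-1 gives a polynomial in X; the root in (0,1) is X = 0.488.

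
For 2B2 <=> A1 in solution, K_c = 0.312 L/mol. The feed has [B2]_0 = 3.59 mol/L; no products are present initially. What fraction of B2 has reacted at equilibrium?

Let X = conversion of B2; extent ξ = 3.59X/2 mol/L.
Concentrations: [B2] = 3.59 − 3.59X; [A1] = 1.79X.
K_c = [A1] / ([B2]^2).
This equals 0.312 at X = 0.519 (the root in 0 < X < 1).

X = 0.519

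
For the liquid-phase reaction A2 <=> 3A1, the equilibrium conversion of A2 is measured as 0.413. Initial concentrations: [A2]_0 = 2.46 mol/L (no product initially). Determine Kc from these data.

Kc = 19.6 (mol/L)^2

Let X = conversion of A2.
Concentrations: [A2] = 2.46 − 2.46X; [A1] = 7.38X.
At X = 0.413: [A2] = 1.44, [A1] = 3.05.
Kc = [A1]^3 / ([A2]) = 19.6 (mol/L)^2.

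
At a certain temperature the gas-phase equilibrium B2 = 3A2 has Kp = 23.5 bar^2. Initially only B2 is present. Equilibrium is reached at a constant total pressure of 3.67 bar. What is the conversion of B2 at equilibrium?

X = 0.506

Take 1 mol B2 as basis and let X be its fractional conversion, so ξ = X.
Mole table: n_B2 = 1 − X; n_A2 = 3X.
Summing: n_T = 1 + 2X.
Mole fractions y_i = n_i/n_T; Kp = p_A2^3 / (p_B2) with p_i = y_i·P.
Equating to 23.5 bar^2 and solving on 0 < X < 1: X = 0.506.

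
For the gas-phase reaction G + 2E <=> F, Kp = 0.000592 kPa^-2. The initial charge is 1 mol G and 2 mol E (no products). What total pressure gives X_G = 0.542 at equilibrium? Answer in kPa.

Take 1 mol G as basis and let X be its fractional conversion, so ξ = X.
Species balance: n_G = 1 − X; n_E = 2 − 2X; n_F = X.
Summing: n_T = 3 − 2X.
Kp = p_F / (p_G p_E^2) with p_i = (n_i/n_T)·P.
At X = 0.542: the mole-fraction product g(X) = Π y_i^ν_i = 5.178. Since Kp = g(X)·P^{-2}, P = (g/Kp)^(1/2) = (5.178/0.000592)^(1/2) = 93.5 kPa.

P = 93.5 kPa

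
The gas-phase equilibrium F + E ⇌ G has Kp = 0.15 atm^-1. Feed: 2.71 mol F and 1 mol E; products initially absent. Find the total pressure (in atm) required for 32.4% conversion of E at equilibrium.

P = 4.53 atm

Let X = conversion of E (basis 1 mol E); extent of reaction ξ = X.
Mole table: n_F = 2.71 − X; n_E = 1 − X; n_G = X.
Summing: n_T = 3.71 − X.
Kp = p_G / (p_F p_E) with p_i = (n_i/n_T)·P.
At X = 0.324: the mole-fraction product g(X) = Π y_i^ν_i = 0.6802. Since Kp = g(X)·P^{-1}, P = (g/Kp)^(1/1) = (0.6802/0.15)^(1/1) = 4.53 atm.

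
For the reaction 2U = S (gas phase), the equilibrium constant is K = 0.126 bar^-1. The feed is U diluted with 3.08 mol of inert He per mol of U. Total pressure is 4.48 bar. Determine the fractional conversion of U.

Let X = conversion of U (basis 1 mol U); extent of reaction ξ = 0.5X.
Mole table: n_U = 1 − X; n_S = 0.5X; n_I = 3.08 (inert).
Total moles n_T = 4.08 − 0.5X.
Mole fractions y_i = n_i/n_T; K = p_S / (p_U^2) with p_i = y_i·P.
Setting this equal to 0.126 bar^-1 and taking the physical root (0 < X < 1) gives X = 0.187.

X = 0.187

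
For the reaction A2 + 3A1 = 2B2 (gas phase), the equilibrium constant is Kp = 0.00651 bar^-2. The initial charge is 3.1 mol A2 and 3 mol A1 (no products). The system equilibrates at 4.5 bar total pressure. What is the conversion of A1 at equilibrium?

Take 3 mol A1 as basis and let X be its fractional conversion, so ξ = X.
Species balance: n_A2 = 3.1 − X; n_A1 = 3 − 3X; n_B2 = 2X.
n_T = Σnᵢ = 6.1 − 2X.
Mole fractions y_i = n_i/n_T; Kp = p_B2^2 / (p_A2 p_A1^3) with p_i = y_i·P.
Setting this equal to 0.00651 bar^-2 and taking the physical root (0 < X < 1) gives X = 0.201.

X = 0.201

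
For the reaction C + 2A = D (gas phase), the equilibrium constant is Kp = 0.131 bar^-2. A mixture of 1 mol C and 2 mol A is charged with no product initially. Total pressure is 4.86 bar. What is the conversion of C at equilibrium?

Take 1 mol C as basis and let X be its fractional conversion, so ξ = X.
At extent ξ: n_C = 1 − X; n_A = 2 − 2X; n_D = X.
Summing: n_T = 3 − 2X.
With p_i = (n_i/n_T)P, Kp = p_D / (p_C p_A^2).
Substituting and setting equal to 0.131 bar^-2 gives a polynomial in X; the root in (0,1) is X = 0.456.

X = 0.456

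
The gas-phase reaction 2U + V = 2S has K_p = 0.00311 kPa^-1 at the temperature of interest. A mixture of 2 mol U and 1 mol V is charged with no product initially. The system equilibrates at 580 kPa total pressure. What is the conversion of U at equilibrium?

Let X = conversion of U (basis 2 mol U); extent of reaction ξ = X.
Species balance: n_U = 2 − 2X; n_V = 1 − X; n_S = 2X.
Summing: n_T = 3 − X.
y_i = n_i/n_T, p_i = y_i·P. K_p = p_S^2 / (p_U^2 p_V).
Equating to 0.00311 kPa^-1 and solving on 0 < X < 1: X = 0.393.

X = 0.393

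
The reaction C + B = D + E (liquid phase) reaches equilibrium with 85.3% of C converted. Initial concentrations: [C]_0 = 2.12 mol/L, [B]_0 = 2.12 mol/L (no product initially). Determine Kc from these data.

Let X = conversion of C.
Concentrations: [C] = 2.12 − 2.12X; [B] = 2.12 − 2.12X; [D] = 2.12X; [E] = 2.12X.
At X = 0.853: [C] = 0.312, [B] = 0.312, [D] = 1.81, [E] = 1.81.
Kc = [D] [E] / ([C] [B]) = 33.7.

Kc = 33.7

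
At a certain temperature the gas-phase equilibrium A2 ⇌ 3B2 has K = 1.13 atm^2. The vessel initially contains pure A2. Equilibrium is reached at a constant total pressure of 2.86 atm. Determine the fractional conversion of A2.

Basis: 1 mol A2 initially; let X = conversion of A2. Extent ξ = X.
Mole table: n_A2 = 1 − X; n_B2 = 3X.
Total moles n_T = 1 + 2X.
y_i = n_i/n_T, p_i = y_i·P. K = p_B2^3 / (p_A2).
Equating to 1.13 atm^2 and solving on 0 < X < 1: X = 0.200.

X = 0.200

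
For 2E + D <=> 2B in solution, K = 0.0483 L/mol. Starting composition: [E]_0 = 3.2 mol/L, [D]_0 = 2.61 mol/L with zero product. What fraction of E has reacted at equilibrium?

Let X = conversion of E; extent ξ = 3.2X/2 mol/L.
Concentrations: [E] = 3.2 − 3.2X; [D] = 2.61 − 1.6X; [B] = 3.2X.
K = [B]^2 / ([E]^2 [D]).
This equals 0.0483 at X = 0.246 (the root in 0 < X < 1).

X = 0.246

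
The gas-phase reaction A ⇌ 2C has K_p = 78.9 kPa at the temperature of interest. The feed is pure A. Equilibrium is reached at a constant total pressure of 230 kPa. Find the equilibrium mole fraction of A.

Take 1 mol A as basis and let X be its fractional conversion, so ξ = X.
Moles: n_A = 1 − X; n_C = 2X.
Total moles n_T = 1 + X.
Mole fractions y_i = n_i/n_T; K_p = p_C^2 / (p_A) with p_i = y_i·P.
This yields a degree-2 equation in X; solving on (0,1), X = 0.281.
Then n_A = 0.719, n_T = 1.28, so y_A = 0.561.

y_A = 0.561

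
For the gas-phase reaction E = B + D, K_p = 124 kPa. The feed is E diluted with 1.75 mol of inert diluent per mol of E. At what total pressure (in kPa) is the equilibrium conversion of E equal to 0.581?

P = 513 kPa

Basis: 1 mol E initially; let X = conversion of E. Extent ξ = X.
At extent ξ: n_E = 1 − X; n_B = X; n_D = X; n_I = 1.75 (inert).
Total moles n_T = 2.75 + X.
K_p = p_B p_D / (p_E) with p_i = (n_i/n_T)·P.
At X = 0.581: the mole-fraction product g(X) = Π y_i^ν_i = 0.2419. Since K_p = g(X)·P^{1}, P = (K_p/g)^(1/1) = (124/0.2419)^(1/1) = 513 kPa.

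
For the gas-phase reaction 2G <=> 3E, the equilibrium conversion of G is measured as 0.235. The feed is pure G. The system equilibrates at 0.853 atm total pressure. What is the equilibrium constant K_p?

Basis: 1 mol G initially; let X = conversion of G. Extent ξ = 0.5X.
Moles: n_G = 1 − X; n_E = 1.5X.
Summing: n_T = 1 + 0.5X.
At X = 0.235: n_G = 0.765, n_E = 0.352, n_T = 1.12.
p_i = (n_i/n_T)·P. K_p = p_E^3 / (p_G^2) = 0.0571 atm.

K_p = 0.0571 atm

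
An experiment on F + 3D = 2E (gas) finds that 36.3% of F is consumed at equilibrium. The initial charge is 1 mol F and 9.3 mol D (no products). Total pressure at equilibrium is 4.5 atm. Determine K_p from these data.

K_p = 0.00677 atm^-2

Take 1 mol F as basis and let X be its fractional conversion, so ξ = X.
Moles: n_F = 1 − X; n_D = 9.3 − 3X; n_E = 2X.
Summing: n_T = 10.3 − 2X.
At X = 0.363: n_F = 0.637, n_D = 8.21, n_E = 0.726, n_T = 9.57.
p_i = (n_i/n_T)·P. K_p = p_E^2 / (p_F p_D^3) = 0.00677 atm^-2.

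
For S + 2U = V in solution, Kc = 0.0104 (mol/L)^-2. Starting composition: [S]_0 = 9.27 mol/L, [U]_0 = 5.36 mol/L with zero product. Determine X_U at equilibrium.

X = 0.368

Let X = conversion of U; extent ξ = 5.36X/2 mol/L.
Concentrations: [S] = 9.27 − 2.68X; [U] = 5.36 − 5.36X; [V] = 2.68X.
Kc = [V] / ([S] [U]^2).
Equating to 0.0104 (mol/L)^-2: the physical root is X = 0.368.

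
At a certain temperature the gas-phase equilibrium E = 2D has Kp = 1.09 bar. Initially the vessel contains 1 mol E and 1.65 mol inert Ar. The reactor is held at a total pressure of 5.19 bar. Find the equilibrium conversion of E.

Basis: 1 mol E initially; let X = conversion of E. Extent ξ = X.
Mole table: n_E = 1 − X; n_D = 2X; n_I = 1.65 (inert).
n_T = Σnᵢ = 2.65 + X.
y_i = n_i/n_T, p_i = y_i·P. Kp = p_D^2 / (p_E).
Equating to 1.09 bar and solving on 0 < X < 1: X = 0.325.

X = 0.325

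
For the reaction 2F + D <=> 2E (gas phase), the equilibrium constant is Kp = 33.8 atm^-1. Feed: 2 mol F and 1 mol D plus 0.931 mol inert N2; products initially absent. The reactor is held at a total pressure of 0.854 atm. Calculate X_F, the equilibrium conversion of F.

X = 0.640

Basis: 2 mol F initially; let X = conversion of F. Extent ξ = X.
Mole table: n_F = 2 − 2X; n_D = 1 − X; n_E = 2X; n_I = 0.931 (inert).
Total moles n_T = 3.93 − X.
Mole fractions y_i = n_i/n_T; Kp = p_E^2 / (p_F^2 p_D) with p_i = y_i·P.
Substituting and setting equal to 33.8 atm^-1 gives a polynomial in X; the root in (0,1) is X = 0.640.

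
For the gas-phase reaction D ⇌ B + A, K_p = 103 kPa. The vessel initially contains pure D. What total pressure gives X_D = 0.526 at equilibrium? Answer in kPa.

Take 1 mol D as basis and let X be its fractional conversion, so ξ = X.
Species balance: n_D = 1 − X; n_B = X; n_A = X.
n_T = Σnᵢ = 1 + X.
K_p = p_B p_A / (p_D) with p_i = (n_i/n_T)·P.
At X = 0.526: the mole-fraction product g(X) = Π y_i^ν_i = 0.3825. Since K_p = g(X)·P^{1}, P = (K_p/g)^(1/1) = (103/0.3825)^(1/1) = 269 kPa.

P = 269 kPa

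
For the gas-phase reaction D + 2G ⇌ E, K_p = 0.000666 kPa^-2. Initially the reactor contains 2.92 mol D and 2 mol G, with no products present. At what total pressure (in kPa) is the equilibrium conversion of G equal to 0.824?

Take 2 mol G as basis and let X be its fractional conversion, so ξ = X.
Moles: n_D = 2.92 − X; n_G = 2 − 2X; n_E = X.
Summing: n_T = 4.92 − 2X.
K_p = p_E / (p_D p_G^2) with p_i = (n_i/n_T)·P.
At X = 0.824: the mole-fraction product g(X) = Π y_i^ν_i = 33.97. Since K_p = g(X)·P^{-2}, P = (g/K_p)^(1/2) = (33.97/0.000666)^(1/2) = 226 kPa.

P = 226 kPa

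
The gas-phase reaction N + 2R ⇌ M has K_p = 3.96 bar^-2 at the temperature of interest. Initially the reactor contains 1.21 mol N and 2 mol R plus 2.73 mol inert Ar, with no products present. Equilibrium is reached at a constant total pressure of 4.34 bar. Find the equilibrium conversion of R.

Let X = conversion of R (basis 2 mol R); extent of reaction ξ = X.
Mole table: n_N = 1.21 − X; n_R = 2 − 2X; n_M = X; n_I = 2.73 (inert).
n_T = Σnᵢ = 5.94 − 2X.
y_i = n_i/n_T, p_i = y_i·P. K_p = p_M / (p_N p_R^2).
Substituting and setting equal to 3.96 bar^-2 gives a polynomial in X; the root in (0,1) is X = 0.694.

X = 0.694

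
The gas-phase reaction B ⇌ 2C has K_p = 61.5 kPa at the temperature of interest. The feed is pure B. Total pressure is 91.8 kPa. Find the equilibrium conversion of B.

Take 1 mol B as basis and let X be its fractional conversion, so ξ = X.
At extent ξ: n_B = 1 − X; n_C = 2X.
Total moles n_T = 1 + X.
Mole fractions y_i = n_i/n_T; K_p = p_C^2 / (p_B) with p_i = y_i·P.
Substituting and setting equal to 61.5 kPa gives a polynomial in X; the root in (0,1) is X = 0.379.

X = 0.379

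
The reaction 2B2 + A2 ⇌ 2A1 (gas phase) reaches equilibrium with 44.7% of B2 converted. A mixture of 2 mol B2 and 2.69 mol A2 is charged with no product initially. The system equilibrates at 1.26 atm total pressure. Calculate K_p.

K_p = 0.981 atm^-1

Let X = conversion of B2 (basis 2 mol B2); extent of reaction ξ = X.
Mole table: n_B2 = 2 − 2X; n_A2 = 2.69 − X; n_A1 = 2X.
n_T = Σnᵢ = 4.69 − X.
At X = 0.447: n_B2 = 1.11, n_A2 = 2.24, n_A1 = 0.894, n_T = 4.24.
p_i = (n_i/n_T)·P. K_p = p_A1^2 / (p_B2^2 p_A2) = 0.981 atm^-1.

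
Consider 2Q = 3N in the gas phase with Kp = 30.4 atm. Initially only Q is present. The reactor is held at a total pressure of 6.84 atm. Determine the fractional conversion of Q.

X = 0.625

Take 1 mol Q as basis and let X be its fractional conversion, so ξ = 0.5X.
Moles: n_Q = 1 − X; n_N = 1.5X.
Total moles n_T = 1 + 0.5X.
y_i = n_i/n_T, p_i = y_i·P. Kp = p_N^3 / (p_Q^2).
This yields a degree-3 equation in X; solving on (0,1), X = 0.625.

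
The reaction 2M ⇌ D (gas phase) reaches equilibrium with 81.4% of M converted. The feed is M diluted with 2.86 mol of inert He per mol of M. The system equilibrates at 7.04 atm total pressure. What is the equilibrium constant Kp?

Basis: 1 mol M initially; let X = conversion of M. Extent ξ = 0.5X.
At extent ξ: n_M = 1 − X; n_D = 0.5X; n_I = 2.86 (inert).
n_T = Σnᵢ = 3.86 − 0.5X.
At X = 0.814: n_M = 0.186, n_D = 0.407, n_T = 3.45.
p_i = (n_i/n_T)·P. Kp = p_D / (p_M^2) = 5.77 atm^-1.

Kp = 5.77 atm^-1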